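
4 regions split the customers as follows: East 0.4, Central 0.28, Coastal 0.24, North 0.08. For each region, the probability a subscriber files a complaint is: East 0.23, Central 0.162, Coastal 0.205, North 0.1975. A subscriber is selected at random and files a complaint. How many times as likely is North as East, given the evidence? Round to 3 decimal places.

0.172

Unnormalized posteriors (prior × likelihood):
  East: 0.4 × 0.23 = 0.092
  Central: 0.28 × 0.162 = 0.04536
  Coastal: 0.24 × 0.205 = 0.0492
  North: 0.08 × 0.1975 = 0.0158
Normalizing constant = 0.20236.
The ratio is 0.0158 / 0.092 (the normalizer cancels) = 0.172.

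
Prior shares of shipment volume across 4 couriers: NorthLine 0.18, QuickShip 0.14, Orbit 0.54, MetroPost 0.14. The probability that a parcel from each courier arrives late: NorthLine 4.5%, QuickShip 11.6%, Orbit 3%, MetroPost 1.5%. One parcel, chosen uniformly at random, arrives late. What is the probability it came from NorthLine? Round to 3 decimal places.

Unnormalized posteriors (prior × likelihood):
  NorthLine: 0.18 × 0.045 = 0.0081
  QuickShip: 0.14 × 0.116 = 0.01624
  Orbit: 0.54 × 0.03 = 0.0162
  MetroPost: 0.14 × 0.015 = 0.0021
Normalizing constant = 0.04264.
P(NorthLine | evidence) = 0.0081 / 0.04264 ≈ 0.190.

0.190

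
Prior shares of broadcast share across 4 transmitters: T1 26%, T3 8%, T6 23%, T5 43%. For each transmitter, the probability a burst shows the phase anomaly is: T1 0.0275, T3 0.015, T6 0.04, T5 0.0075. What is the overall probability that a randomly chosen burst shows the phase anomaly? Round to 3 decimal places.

Compute prior × likelihood for every hypothesis:
  T1: 0.26 × 0.0275 = 0.00715
  T3: 0.08 × 0.015 = 0.0012
  T6: 0.23 × 0.04 = 0.0092
  T5: 0.43 × 0.0075 = 0.003225
P(anomaly) = 0.00715 + 0.0012 + 0.0092 + 0.003225 = 0.020775 → 0.021.

0.021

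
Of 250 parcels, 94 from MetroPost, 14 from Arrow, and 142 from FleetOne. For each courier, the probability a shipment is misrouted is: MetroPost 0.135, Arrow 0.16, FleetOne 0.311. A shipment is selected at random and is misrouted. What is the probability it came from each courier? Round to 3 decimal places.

By Bayes' rule, posterior ∝ prior × likelihood:
  MetroPost: 0.376 × 0.135 = 0.05076
  Arrow: 0.056 × 0.16 = 0.00896
  FleetOne: 0.568 × 0.311 = 0.176648
Normalizing constant = 0.236368.
P(MetroPost | misrouted) = 0.05076/0.236368 ≈ 0.215
P(Arrow | misrouted) = 0.00896/0.236368 ≈ 0.038
P(FleetOne | misrouted) = 0.176648/0.236368 ≈ 0.747
(Check: 0.215+0.038+0.747 = 1.000.)

MetroPost 0.215, Arrow 0.038, FleetOne 0.747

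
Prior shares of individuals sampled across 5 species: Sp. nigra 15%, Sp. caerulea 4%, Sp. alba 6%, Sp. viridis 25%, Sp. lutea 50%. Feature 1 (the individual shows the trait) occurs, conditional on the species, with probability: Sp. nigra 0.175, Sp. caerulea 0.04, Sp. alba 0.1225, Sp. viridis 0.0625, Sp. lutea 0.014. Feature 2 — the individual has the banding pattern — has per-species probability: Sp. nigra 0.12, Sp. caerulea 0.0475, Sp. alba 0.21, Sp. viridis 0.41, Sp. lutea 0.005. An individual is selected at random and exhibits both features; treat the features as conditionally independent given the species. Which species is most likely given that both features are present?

Sp. viridis

Unnormalized posteriors (prior × likelihood):
  Sp. nigra: 0.15 × 0.175 × 0.12 = 0.00315
  Sp. caerulea: 0.04 × 0.04 × 0.0475 = 0.000076
  Sp. alba: 0.06 × 0.1225 × 0.21 = 0.0015435
  Sp. viridis: 0.25 × 0.0625 × 0.41 = 0.00640625
  Sp. lutea: 0.5 × 0.014 × 0.005 = 0.000035
Total = 0.01121075.
Largest term belongs to Sp. viridis, so Sp. viridis is most probable.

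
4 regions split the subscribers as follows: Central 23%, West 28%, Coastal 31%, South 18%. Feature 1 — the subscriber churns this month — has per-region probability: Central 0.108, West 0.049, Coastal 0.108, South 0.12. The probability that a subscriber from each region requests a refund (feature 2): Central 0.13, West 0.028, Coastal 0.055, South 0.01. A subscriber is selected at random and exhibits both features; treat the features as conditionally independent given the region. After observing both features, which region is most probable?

Prior × likelihood for each hypothesis:
  Central: 0.23 × 0.108 × 0.13 = 0.0032292
  West: 0.28 × 0.049 × 0.028 = 0.00038416
  Coastal: 0.31 × 0.108 × 0.055 = 0.0018414
  South: 0.18 × 0.12 × 0.01 = 0.000216
Sum = 0.00567076.
Largest term belongs to Central, so Central is most probable.

Central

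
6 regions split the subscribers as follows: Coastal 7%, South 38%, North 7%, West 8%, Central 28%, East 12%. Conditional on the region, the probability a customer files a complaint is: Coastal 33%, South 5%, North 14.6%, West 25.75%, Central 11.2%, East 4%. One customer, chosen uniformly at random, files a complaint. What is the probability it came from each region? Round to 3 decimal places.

Coastal 0.212, South 0.174, North 0.094, West 0.189, Central 0.287, East 0.044

By Bayes' rule, posterior ∝ prior × likelihood:
  Coastal: 0.07 × 0.33 = 0.0231
  South: 0.38 × 0.05 = 0.019
  North: 0.07 × 0.146 = 0.01022
  West: 0.08 × 0.2575 = 0.0206
  Central: 0.28 × 0.112 = 0.03136
  East: 0.12 × 0.04 = 0.0048
Sum = 0.10908.
P(Coastal | complaint) = 0.0231/0.10908 ≈ 0.212
P(South | complaint) = 0.019/0.10908 ≈ 0.174
P(North | complaint) = 0.01022/0.10908 ≈ 0.094
P(West | complaint) = 0.0206/0.10908 ≈ 0.189
P(Central | complaint) = 0.03136/0.10908 ≈ 0.287
P(East | complaint) = 0.0048/0.10908 ≈ 0.044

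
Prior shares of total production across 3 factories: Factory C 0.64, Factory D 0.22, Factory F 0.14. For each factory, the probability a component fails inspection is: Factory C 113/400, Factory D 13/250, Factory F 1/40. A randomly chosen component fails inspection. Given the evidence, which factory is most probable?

Factory C

Prior × likelihood for each hypothesis:
  Factory C: 0.64 × 0.2825 = 0.1808
  Factory D: 0.22 × 0.052 = 0.01144
  Factory F: 0.14 × 0.025 = 0.0035
Normalizing constant = 0.19574.
Largest term belongs to Factory C, so Factory C is most probable.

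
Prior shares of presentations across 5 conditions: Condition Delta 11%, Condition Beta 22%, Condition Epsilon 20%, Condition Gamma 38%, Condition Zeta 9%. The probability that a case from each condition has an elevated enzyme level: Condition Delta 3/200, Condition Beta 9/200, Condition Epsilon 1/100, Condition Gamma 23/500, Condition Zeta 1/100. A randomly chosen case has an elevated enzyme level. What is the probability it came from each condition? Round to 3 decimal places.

Condition Delta 0.052, Condition Beta 0.310, Condition Epsilon 0.063, Condition Gamma 0.547, Condition Zeta 0.028

Prior × likelihood for each hypothesis:
  Condition Delta: 0.11 × 0.015 = 0.00165
  Condition Beta: 0.22 × 0.045 = 0.0099
  Condition Epsilon: 0.2 × 0.01 = 0.002
  Condition Gamma: 0.38 × 0.046 = 0.01748
  Condition Zeta: 0.09 × 0.01 = 0.0009
Total = 0.03193.
P(Condition Delta | elevated) = 0.00165/0.03193 ≈ 0.052
P(Condition Beta | elevated) = 0.0099/0.03193 ≈ 0.310
P(Condition Epsilon | elevated) = 0.002/0.03193 ≈ 0.063
P(Condition Gamma | elevated) = 0.01748/0.03193 ≈ 0.547
P(Condition Zeta | elevated) = 0.0009/0.03193 ≈ 0.028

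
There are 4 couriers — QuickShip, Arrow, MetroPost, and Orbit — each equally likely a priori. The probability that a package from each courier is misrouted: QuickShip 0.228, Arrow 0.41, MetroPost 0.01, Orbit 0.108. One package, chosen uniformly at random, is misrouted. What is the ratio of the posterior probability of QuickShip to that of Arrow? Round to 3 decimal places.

With a uniform prior (1/4 each), posterior ∝ likelihood:
  QuickShip: 0.228
  Arrow: 0.41
  MetroPost: 0.01
  Orbit: 0.108
Total = 0.756.
The ratio is 0.228 / 0.41 (the normalizer cancels) = 0.556.

0.556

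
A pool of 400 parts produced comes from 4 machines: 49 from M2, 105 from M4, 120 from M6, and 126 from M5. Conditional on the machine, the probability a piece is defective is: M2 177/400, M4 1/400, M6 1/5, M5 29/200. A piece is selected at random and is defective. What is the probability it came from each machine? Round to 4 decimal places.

M2 0.3377, M4 0.0041, M6 0.3737, M5 0.2845

Compute prior × likelihood for every hypothesis:
  M2: 0.1225 × 0.4425 = 0.05420625
  M4: 0.2625 × 0.0025 = 0.00065625
  M6: 0.3 × 0.2 = 0.06
  M5: 0.315 × 0.145 = 0.045675
Normalizing constant = 0.1605375.
P(M2 | defective) = 0.05420625/0.1605375 ≈ 0.3377
P(M4 | defective) = 0.00065625/0.1605375 ≈ 0.0041
P(M6 | defective) = 0.06/0.1605375 ≈ 0.3737
P(M5 | defective) = 0.045675/0.1605375 ≈ 0.2845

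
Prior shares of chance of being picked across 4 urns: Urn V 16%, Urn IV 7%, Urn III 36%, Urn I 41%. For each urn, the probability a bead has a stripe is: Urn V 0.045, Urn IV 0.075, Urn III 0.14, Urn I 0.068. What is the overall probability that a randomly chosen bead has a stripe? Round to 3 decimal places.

Unnormalized posteriors (prior × likelihood):
  Urn V: 0.16 × 0.045 = 0.0072
  Urn IV: 0.07 × 0.075 = 0.00525
  Urn III: 0.36 × 0.14 = 0.0504
  Urn I: 0.41 × 0.068 = 0.02788
P(striped) = 0.0072 + 0.00525 + 0.0504 + 0.02788 = 0.09073 → 0.091.

0.091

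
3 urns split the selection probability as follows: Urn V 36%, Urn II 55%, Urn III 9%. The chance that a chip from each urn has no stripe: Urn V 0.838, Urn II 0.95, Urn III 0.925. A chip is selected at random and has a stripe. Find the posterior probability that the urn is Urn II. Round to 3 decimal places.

0.297

Taking complements, P(striped | each) = Urn V 0.162, Urn II 0.05, Urn III 0.075.
By Bayes' rule, posterior ∝ prior × likelihood:
  Urn V: 0.36 × 0.162 = 0.05832
  Urn II: 0.55 × 0.05 = 0.0275
  Urn III: 0.09 × 0.075 = 0.00675
Normalizing constant = 0.09257.
P(Urn II | evidence) = 0.0275 / 0.09257 ≈ 0.297.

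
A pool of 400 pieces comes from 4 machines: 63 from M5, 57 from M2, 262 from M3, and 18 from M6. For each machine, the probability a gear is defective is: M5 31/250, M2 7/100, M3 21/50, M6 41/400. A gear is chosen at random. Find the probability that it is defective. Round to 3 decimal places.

0.309

Compute prior × likelihood for every hypothesis:
  M5: 0.1575 × 0.124 = 0.01953
  M2: 0.1425 × 0.07 = 0.009975
  M3: 0.655 × 0.42 = 0.2751
  M6: 0.045 × 0.1025 = 0.0046125
P(defective) = 0.01953 + 0.009975 + 0.2751 + 0.0046125 = 0.3092175 → 0.309.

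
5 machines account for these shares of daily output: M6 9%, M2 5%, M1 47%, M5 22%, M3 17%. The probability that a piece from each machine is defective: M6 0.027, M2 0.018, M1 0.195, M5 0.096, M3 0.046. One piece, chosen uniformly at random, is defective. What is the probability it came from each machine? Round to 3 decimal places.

Compute prior × likelihood for every hypothesis:
  M6: 0.09 × 0.027 = 0.00243
  M2: 0.05 × 0.018 = 0.0009
  M1: 0.47 × 0.195 = 0.09165
  M5: 0.22 × 0.096 = 0.02112
  M3: 0.17 × 0.046 = 0.00782
Normalizing constant = 0.12392.
P(M6 | defective) = 0.00243/0.12392 ≈ 0.020
P(M2 | defective) = 0.0009/0.12392 ≈ 0.007
P(M1 | defective) = 0.09165/0.12392 ≈ 0.740
P(M5 | defective) = 0.02112/0.12392 ≈ 0.170
P(M3 | defective) = 0.00782/0.12392 ≈ 0.063

M6 0.020, M2 0.007, M1 0.740, M5 0.170, M3 0.063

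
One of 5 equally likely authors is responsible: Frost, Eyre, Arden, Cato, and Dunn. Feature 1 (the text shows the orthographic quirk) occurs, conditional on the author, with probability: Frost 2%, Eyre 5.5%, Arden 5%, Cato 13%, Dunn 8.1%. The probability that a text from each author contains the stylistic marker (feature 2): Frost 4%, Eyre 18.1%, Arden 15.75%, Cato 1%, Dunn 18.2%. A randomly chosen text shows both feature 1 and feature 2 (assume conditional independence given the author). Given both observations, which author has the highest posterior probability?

With a uniform prior (1/5 each), posterior ∝ likelihood:
  Frost: 0.02 × 0.04 = 0.0008
  Eyre: 0.055 × 0.181 = 0.009955
  Arden: 0.05 × 0.1575 = 0.007875
  Cato: 0.13 × 0.01 = 0.0013
  Dunn: 0.081 × 0.182 = 0.014742
Normalizing constant = 0.034672.
Largest term belongs to Dunn, so Dunn is most probable.

Dunn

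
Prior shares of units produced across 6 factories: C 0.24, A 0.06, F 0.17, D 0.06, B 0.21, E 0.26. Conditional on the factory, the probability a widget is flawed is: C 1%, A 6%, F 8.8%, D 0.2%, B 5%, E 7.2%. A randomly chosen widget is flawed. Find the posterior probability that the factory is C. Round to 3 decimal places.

0.048

Unnormalized posteriors (prior × likelihood):
  C: 0.24 × 0.01 = 0.0024
  A: 0.06 × 0.06 = 0.0036
  F: 0.17 × 0.088 = 0.01496
  D: 0.06 × 0.002 = 0.00012
  B: 0.21 × 0.05 = 0.0105
  E: 0.26 × 0.072 = 0.01872
Sum = 0.0503.
P(C | evidence) = 0.0024 / 0.0503 ≈ 0.048.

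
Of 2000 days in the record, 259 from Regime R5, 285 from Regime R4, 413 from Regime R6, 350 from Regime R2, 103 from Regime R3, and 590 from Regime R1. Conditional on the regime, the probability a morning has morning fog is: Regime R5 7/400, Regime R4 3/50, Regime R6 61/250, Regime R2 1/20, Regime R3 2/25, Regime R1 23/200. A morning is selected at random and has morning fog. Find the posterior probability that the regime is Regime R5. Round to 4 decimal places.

0.0210

By Bayes' rule, posterior ∝ prior × likelihood:
  Regime R5: 0.1295 × 0.0175 = 0.00226625
  Regime R4: 0.1425 × 0.06 = 0.00855
  Regime R6: 0.2065 × 0.244 = 0.050386
  Regime R2: 0.175 × 0.05 = 0.00875
  Regime R3: 0.0515 × 0.08 = 0.00412
  Regime R1: 0.295 × 0.115 = 0.033925
Sum = 0.10799725.
P(Regime R5 | evidence) = 0.00226625 / 0.10799725 ≈ 0.0210.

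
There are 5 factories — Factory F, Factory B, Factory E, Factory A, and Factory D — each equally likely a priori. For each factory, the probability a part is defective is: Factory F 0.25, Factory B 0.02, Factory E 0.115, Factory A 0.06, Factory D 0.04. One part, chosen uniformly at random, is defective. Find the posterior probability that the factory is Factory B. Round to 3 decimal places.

0.041

With a uniform prior (1/5 each), posterior ∝ likelihood:
  Factory F: 0.25
  Factory B: 0.02
  Factory E: 0.115
  Factory A: 0.06
  Factory D: 0.04
Total = 0.485.
P(Factory B | evidence) = 0.02 / 0.485 ≈ 0.041.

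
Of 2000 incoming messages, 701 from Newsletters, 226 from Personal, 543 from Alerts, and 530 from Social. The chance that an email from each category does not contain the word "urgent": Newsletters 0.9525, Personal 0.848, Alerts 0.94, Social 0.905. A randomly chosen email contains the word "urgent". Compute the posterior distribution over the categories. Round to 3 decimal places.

Newsletters 0.221, Personal 0.228, Alerts 0.216, Social 0.334

Taking complements, P(urgent-flag | each) = Newsletters 0.0475, Personal 0.152, Alerts 0.06, Social 0.095.
By Bayes' rule, posterior ∝ prior × likelihood:
  Newsletters: 0.3505 × 0.0475 = 0.01664875
  Personal: 0.113 × 0.152 = 0.017176
  Alerts: 0.2715 × 0.06 = 0.01629
  Social: 0.265 × 0.095 = 0.025175
Sum = 0.07528975.
P(Newsletters | urgent-flag) = 0.01664875/0.07528975 ≈ 0.221
P(Personal | urgent-flag) = 0.017176/0.07528975 ≈ 0.228
P(Alerts | urgent-flag) = 0.01629/0.07528975 ≈ 0.216
P(Social | urgent-flag) = 0.025175/0.07528975 ≈ 0.334
(Check: 0.221+0.228+0.216+0.334 = 0.999.)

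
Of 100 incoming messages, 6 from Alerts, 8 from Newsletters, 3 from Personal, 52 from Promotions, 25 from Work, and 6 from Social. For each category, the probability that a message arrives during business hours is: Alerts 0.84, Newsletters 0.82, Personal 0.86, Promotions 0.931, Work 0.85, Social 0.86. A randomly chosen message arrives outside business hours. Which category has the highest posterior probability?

Work

Taking complements, P(off-hours | each) = Alerts 0.16, Newsletters 0.18, Personal 0.14, Promotions 0.069, Work 0.15, Social 0.14.
By Bayes' rule, posterior ∝ prior × likelihood:
  Alerts: 0.06 × 0.16 = 0.0096
  Newsletters: 0.08 × 0.18 = 0.0144
  Personal: 0.03 × 0.14 = 0.0042
  Promotions: 0.52 × 0.069 = 0.03588
  Work: 0.25 × 0.15 = 0.0375
  Social: 0.06 × 0.14 = 0.0084
Sum = 0.10998.
Largest term belongs to Work, so Work is most probable.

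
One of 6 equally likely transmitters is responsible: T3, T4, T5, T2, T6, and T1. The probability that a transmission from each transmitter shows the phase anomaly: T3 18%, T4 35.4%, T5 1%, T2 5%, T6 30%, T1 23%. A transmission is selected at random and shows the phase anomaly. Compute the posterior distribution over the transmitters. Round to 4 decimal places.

Since the prior is uniform, the posterior is proportional to the likelihood:
  T3: 0.18
  T4: 0.354
  T5: 0.01
  T2: 0.05
  T6: 0.3
  T1: 0.23
Total = 1.124.
P(T3 | anomaly) = 0.18/1.124 ≈ 0.1601
P(T4 | anomaly) = 0.354/1.124 ≈ 0.3149
P(T5 | anomaly) = 0.01/1.124 ≈ 0.0089
P(T2 | anomaly) = 0.05/1.124 ≈ 0.0445
P(T6 | anomaly) = 0.3/1.124 ≈ 0.2669
P(T1 | anomaly) = 0.23/1.124 ≈ 0.2046

T3 0.1601, T4 0.3149, T5 0.0089, T2 0.0445, T6 0.2669, T1 0.2046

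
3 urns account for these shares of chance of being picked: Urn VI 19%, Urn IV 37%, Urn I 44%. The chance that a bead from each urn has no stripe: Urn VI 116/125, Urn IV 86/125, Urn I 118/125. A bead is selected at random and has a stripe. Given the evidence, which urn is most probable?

Taking complements, P(striped | each) = Urn VI 0.072, Urn IV 0.312, Urn I 0.056.
By Bayes' rule, posterior ∝ prior × likelihood:
  Urn VI: 0.19 × 0.072 = 0.01368
  Urn IV: 0.37 × 0.312 = 0.11544
  Urn I: 0.44 × 0.056 = 0.02464
Sum = 0.15376.
Largest term belongs to Urn IV, so Urn IV is most probable.

Urn IV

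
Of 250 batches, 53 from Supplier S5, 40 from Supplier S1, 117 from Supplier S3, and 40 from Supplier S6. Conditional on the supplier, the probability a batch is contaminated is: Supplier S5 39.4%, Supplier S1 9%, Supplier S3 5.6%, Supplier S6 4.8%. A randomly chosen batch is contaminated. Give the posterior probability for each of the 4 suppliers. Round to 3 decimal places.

Supplier S5 0.634, Supplier S1 0.109, Supplier S3 0.199, Supplier S6 0.058

Unnormalized posteriors (prior × likelihood):
  Supplier S5: 0.212 × 0.394 = 0.083528
  Supplier S1: 0.16 × 0.09 = 0.0144
  Supplier S3: 0.468 × 0.056 = 0.026208
  Supplier S6: 0.16 × 0.048 = 0.00768
Sum = 0.131816.
P(Supplier S5 | contaminated) = 0.083528/0.131816 ≈ 0.634
P(Supplier S1 | contaminated) = 0.0144/0.131816 ≈ 0.109
P(Supplier S3 | contaminated) = 0.026208/0.131816 ≈ 0.199
P(Supplier S6 | contaminated) = 0.00768/0.131816 ≈ 0.058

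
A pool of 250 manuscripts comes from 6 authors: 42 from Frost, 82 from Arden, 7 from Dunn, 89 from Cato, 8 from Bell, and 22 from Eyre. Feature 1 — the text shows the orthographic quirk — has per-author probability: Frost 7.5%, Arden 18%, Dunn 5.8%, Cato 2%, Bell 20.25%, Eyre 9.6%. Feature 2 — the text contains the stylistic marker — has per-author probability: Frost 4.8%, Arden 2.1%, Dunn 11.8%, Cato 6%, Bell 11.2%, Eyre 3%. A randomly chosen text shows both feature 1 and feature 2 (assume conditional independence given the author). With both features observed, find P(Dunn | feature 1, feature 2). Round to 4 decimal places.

Compute prior × likelihood for every hypothesis:
  Frost: 0.168 × 0.075 × 0.048 = 0.0006048
  Arden: 0.328 × 0.18 × 0.021 = 0.00123984
  Dunn: 0.028 × 0.058 × 0.118 = 0.000191632
  Cato: 0.356 × 0.02 × 0.06 = 0.0004272
  Bell: 0.032 × 0.2025 × 0.112 = 0.00072576
  Eyre: 0.088 × 0.096 × 0.03 = 0.00025344
Normalizing constant = 0.003442672.
P(Dunn | evidence) = 0.000191632 / 0.003442672 ≈ 0.0557.

0.0557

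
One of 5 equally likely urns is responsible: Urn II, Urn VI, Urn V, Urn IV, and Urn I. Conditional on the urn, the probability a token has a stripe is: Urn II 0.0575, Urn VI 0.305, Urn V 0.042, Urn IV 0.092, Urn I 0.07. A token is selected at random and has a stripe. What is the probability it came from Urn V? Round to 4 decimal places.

0.0741

With a uniform prior (1/5 each), posterior ∝ likelihood:
  Urn II: 0.0575
  Urn VI: 0.305
  Urn V: 0.042
  Urn IV: 0.092
  Urn I: 0.07
Total = 0.5665.
P(Urn V | evidence) = 0.042 / 0.5665 ≈ 0.0741.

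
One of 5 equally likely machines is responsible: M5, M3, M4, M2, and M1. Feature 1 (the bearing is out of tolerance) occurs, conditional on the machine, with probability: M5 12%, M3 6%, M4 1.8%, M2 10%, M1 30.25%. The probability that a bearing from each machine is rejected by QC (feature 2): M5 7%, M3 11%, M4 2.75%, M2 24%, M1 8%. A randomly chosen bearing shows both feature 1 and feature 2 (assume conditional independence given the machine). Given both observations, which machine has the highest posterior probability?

With a uniform prior (1/5 each), posterior ∝ likelihood:
  M5: 0.12 × 0.07 = 0.0084
  M3: 0.06 × 0.11 = 0.0066
  M4: 0.018 × 0.0275 = 0.000495
  M2: 0.1 × 0.24 = 0.024
  M1: 0.3025 × 0.08 = 0.0242
Sum = 0.063695.
Largest term belongs to M1, so M1 is most probable.

M1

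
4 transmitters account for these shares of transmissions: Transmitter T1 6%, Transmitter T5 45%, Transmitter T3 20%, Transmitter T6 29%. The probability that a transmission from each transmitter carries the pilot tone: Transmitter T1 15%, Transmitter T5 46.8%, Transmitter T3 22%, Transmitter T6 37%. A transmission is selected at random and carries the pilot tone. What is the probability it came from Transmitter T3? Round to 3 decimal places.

0.119

Prior × likelihood for each hypothesis:
  Transmitter T1: 0.06 × 0.15 = 0.009
  Transmitter T5: 0.45 × 0.468 = 0.2106
  Transmitter T3: 0.2 × 0.22 = 0.044
  Transmitter T6: 0.29 × 0.37 = 0.1073
Normalizing constant = 0.3709.
P(Transmitter T3 | evidence) = 0.044 / 0.3709 ≈ 0.119.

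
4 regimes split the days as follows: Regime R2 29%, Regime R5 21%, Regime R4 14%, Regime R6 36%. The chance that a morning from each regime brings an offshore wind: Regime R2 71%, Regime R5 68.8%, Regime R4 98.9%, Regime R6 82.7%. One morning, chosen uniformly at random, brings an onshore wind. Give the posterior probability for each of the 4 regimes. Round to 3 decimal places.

Regime R2 0.394, Regime R5 0.307, Regime R4 0.007, Regime R6 0.292

Taking complements, P(onshore | each) = Regime R2 0.29, Regime R5 0.312, Regime R4 0.011, Regime R6 0.173.
By Bayes' rule, posterior ∝ prior × likelihood:
  Regime R2: 0.29 × 0.29 = 0.0841
  Regime R5: 0.21 × 0.312 = 0.06552
  Regime R4: 0.14 × 0.011 = 0.00154
  Regime R6: 0.36 × 0.173 = 0.06228
Sum = 0.21344.
P(Regime R2 | onshore) = 0.0841/0.21344 ≈ 0.394
P(Regime R5 | onshore) = 0.06552/0.21344 ≈ 0.307
P(Regime R4 | onshore) = 0.00154/0.21344 ≈ 0.007
P(Regime R6 | onshore) = 0.06228/0.21344 ≈ 0.292
(Check: 0.394+0.307+0.007+0.292 = 1.000.)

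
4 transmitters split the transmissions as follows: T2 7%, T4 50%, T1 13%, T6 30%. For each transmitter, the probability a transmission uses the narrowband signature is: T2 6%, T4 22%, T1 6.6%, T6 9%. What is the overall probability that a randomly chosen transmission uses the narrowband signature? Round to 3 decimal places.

0.150

Unnormalized posteriors (prior × likelihood):
  T2: 0.07 × 0.06 = 0.0042
  T4: 0.5 × 0.22 = 0.11
  T1: 0.13 × 0.066 = 0.00858
  T6: 0.3 × 0.09 = 0.027
P(narrowband) = 0.0042 + 0.11 + 0.00858 + 0.027 = 0.14978 → 0.150.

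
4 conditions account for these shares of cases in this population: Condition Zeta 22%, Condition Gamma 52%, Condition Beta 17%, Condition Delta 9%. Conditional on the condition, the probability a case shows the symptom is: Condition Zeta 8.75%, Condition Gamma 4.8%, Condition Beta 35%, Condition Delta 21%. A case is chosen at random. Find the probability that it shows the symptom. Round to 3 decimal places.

By Bayes' rule, posterior ∝ prior × likelihood:
  Condition Zeta: 0.22 × 0.0875 = 0.01925
  Condition Gamma: 0.52 × 0.048 = 0.02496
  Condition Beta: 0.17 × 0.35 = 0.0595
  Condition Delta: 0.09 × 0.21 = 0.0189
P(symptomatic) = 0.01925 + 0.02496 + 0.0595 + 0.0189 = 0.12261 → 0.123.

0.123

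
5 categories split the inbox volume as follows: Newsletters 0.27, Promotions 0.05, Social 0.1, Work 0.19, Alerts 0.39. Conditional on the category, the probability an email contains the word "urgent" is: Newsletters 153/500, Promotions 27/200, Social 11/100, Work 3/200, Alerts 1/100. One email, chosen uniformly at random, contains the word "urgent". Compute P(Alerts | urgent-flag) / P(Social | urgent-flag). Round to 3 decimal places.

0.355

Prior × likelihood for each hypothesis:
  Newsletters: 0.27 × 0.306 = 0.08262
  Promotions: 0.05 × 0.135 = 0.00675
  Social: 0.1 × 0.11 = 0.011
  Work: 0.19 × 0.015 = 0.00285
  Alerts: 0.39 × 0.01 = 0.0039
Normalizing constant = 0.10712.
The ratio is 0.0039 / 0.011 (the normalizer cancels) = 0.355.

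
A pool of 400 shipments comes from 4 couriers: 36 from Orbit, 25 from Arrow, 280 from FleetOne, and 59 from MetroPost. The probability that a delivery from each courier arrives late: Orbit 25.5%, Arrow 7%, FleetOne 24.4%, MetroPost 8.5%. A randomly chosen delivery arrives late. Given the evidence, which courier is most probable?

FleetOne

By Bayes' rule, posterior ∝ prior × likelihood:
  Orbit: 0.09 × 0.255 = 0.02295
  Arrow: 0.0625 × 0.07 = 0.004375
  FleetOne: 0.7 × 0.244 = 0.1708
  MetroPost: 0.1475 × 0.085 = 0.0125375
Normalizing constant = 0.2106625.
Largest term belongs to FleetOne, so FleetOne is most probable.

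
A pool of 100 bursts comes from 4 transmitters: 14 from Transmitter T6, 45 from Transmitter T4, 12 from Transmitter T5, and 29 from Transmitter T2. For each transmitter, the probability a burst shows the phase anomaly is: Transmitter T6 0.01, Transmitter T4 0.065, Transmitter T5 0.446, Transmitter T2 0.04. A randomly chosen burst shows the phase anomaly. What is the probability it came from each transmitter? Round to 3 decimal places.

Transmitter T6 0.015, Transmitter T4 0.305, Transmitter T5 0.559, Transmitter T2 0.121

Unnormalized posteriors (prior × likelihood):
  Transmitter T6: 0.14 × 0.01 = 0.0014
  Transmitter T4: 0.45 × 0.065 = 0.02925
  Transmitter T5: 0.12 × 0.446 = 0.05352
  Transmitter T2: 0.29 × 0.04 = 0.0116
Sum = 0.09577.
P(Transmitter T6 | anomaly) = 0.0014/0.09577 ≈ 0.015
P(Transmitter T4 | anomaly) = 0.02925/0.09577 ≈ 0.305
P(Transmitter T5 | anomaly) = 0.05352/0.09577 ≈ 0.559
P(Transmitter T2 | anomaly) = 0.0116/0.09577 ≈ 0.121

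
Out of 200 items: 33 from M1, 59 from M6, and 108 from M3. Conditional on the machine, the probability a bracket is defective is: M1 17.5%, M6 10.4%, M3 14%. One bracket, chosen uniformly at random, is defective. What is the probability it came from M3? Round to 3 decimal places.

By Bayes' rule, posterior ∝ prior × likelihood:
  M1: 0.165 × 0.175 = 0.028875
  M6: 0.295 × 0.104 = 0.03068
  M3: 0.54 × 0.14 = 0.0756
Sum = 0.135155.
P(M3 | evidence) = 0.0756 / 0.135155 ≈ 0.559.

0.559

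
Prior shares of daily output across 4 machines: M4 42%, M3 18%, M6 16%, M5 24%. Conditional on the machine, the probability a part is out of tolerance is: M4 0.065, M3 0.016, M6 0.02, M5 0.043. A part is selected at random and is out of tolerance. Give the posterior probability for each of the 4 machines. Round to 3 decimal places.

Unnormalized posteriors (prior × likelihood):
  M4: 0.42 × 0.065 = 0.0273
  M3: 0.18 × 0.016 = 0.00288
  M6: 0.16 × 0.02 = 0.0032
  M5: 0.24 × 0.043 = 0.01032
Total = 0.0437.
P(M4 | oversize) = 0.0273/0.0437 ≈ 0.625
P(M3 | oversize) = 0.00288/0.0437 ≈ 0.066
P(M6 | oversize) = 0.0032/0.0437 ≈ 0.073
P(M5 | oversize) = 0.01032/0.0437 ≈ 0.236
(Check: 0.625+0.066+0.073+0.236 = 1.000.)

M4 0.625, M3 0.066, M6 0.073, M5 0.236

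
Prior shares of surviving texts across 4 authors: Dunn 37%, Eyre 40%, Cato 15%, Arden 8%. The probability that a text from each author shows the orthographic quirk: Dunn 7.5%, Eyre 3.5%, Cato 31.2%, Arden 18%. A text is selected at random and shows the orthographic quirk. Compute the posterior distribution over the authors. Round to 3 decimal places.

By Bayes' rule, posterior ∝ prior × likelihood:
  Dunn: 0.37 × 0.075 = 0.02775
  Eyre: 0.4 × 0.035 = 0.014
  Cato: 0.15 × 0.312 = 0.0468
  Arden: 0.08 × 0.18 = 0.0144
Total = 0.10295.
P(Dunn | quirk) = 0.02775/0.10295 ≈ 0.270
P(Eyre | quirk) = 0.014/0.10295 ≈ 0.136
P(Cato | quirk) = 0.0468/0.10295 ≈ 0.455
P(Arden | quirk) = 0.0144/0.10295 ≈ 0.140
(Check: 0.270+0.136+0.455+0.140 = 1.001.)

Dunn 0.270, Eyre 0.136, Cato 0.455, Arden 0.140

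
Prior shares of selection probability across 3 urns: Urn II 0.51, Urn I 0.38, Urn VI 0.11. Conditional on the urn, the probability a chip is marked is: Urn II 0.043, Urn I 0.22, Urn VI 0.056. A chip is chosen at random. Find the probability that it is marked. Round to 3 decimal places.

0.112

Unnormalized posteriors (prior × likelihood):
  Urn II: 0.51 × 0.043 = 0.02193
  Urn I: 0.38 × 0.22 = 0.0836
  Urn VI: 0.11 × 0.056 = 0.00616
P(marked) = 0.02193 + 0.0836 + 0.00616 = 0.11169 → 0.112.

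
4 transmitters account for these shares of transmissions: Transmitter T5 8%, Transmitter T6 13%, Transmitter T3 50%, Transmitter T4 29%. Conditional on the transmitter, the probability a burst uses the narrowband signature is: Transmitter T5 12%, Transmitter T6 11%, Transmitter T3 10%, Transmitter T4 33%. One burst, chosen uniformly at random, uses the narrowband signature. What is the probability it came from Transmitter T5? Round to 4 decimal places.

0.0566

Unnormalized posteriors (prior × likelihood):
  Transmitter T5: 0.08 × 0.12 = 0.0096
  Transmitter T6: 0.13 × 0.11 = 0.0143
  Transmitter T3: 0.5 × 0.1 = 0.05
  Transmitter T4: 0.29 × 0.33 = 0.0957
Normalizing constant = 0.1696.
P(Transmitter T5 | evidence) = 0.0096 / 0.1696 ≈ 0.0566.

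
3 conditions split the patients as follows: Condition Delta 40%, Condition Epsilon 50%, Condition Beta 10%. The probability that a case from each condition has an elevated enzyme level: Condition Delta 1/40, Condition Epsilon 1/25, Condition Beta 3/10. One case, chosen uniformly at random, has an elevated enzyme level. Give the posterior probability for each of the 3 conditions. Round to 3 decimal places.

By Bayes' rule, posterior ∝ prior × likelihood:
  Condition Delta: 0.4 × 0.025 = 0.01
  Condition Epsilon: 0.5 × 0.04 = 0.02
  Condition Beta: 0.1 × 0.3 = 0.03
Total = 0.06.
P(Condition Delta | elevated) = 0.01/0.06 ≈ 0.167
P(Condition Epsilon | elevated) = 0.02/0.06 ≈ 0.333
P(Condition Beta | elevated) = 0.03/0.06 ≈ 0.500

Condition Delta 0.167, Condition Epsilon 0.333, Condition Beta 0.500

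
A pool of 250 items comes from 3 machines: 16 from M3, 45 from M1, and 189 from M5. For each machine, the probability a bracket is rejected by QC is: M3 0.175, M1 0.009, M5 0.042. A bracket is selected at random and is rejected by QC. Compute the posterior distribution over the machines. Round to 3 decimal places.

Compute prior × likelihood for every hypothesis:
  M3: 0.064 × 0.175 = 0.0112
  M1: 0.18 × 0.009 = 0.00162
  M5: 0.756 × 0.042 = 0.031752
Sum = 0.044572.
P(M3 | rejected) = 0.0112/0.044572 ≈ 0.251
P(M1 | rejected) = 0.00162/0.044572 ≈ 0.036
P(M5 | rejected) = 0.031752/0.044572 ≈ 0.712

M3 0.251, M1 0.036, M5 0.712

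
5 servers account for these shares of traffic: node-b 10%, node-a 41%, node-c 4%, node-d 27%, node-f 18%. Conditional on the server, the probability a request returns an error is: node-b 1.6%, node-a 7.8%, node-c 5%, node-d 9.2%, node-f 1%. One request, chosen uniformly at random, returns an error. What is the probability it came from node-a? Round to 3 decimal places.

Compute prior × likelihood for every hypothesis:
  node-b: 0.1 × 0.016 = 0.0016
  node-a: 0.41 × 0.078 = 0.03198
  node-c: 0.04 × 0.05 = 0.002
  node-d: 0.27 × 0.092 = 0.02484
  node-f: 0.18 × 0.01 = 0.0018
Total = 0.06222.
P(node-a | evidence) = 0.03198 / 0.06222 ≈ 0.514.

0.514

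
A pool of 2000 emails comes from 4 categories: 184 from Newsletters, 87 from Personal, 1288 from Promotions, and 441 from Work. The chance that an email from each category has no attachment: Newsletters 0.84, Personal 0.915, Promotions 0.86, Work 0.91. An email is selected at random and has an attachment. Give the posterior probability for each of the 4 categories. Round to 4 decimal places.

Taking complements, P(attachment | each) = Newsletters 0.16, Personal 0.085, Promotions 0.14, Work 0.09.
Compute prior × likelihood for every hypothesis:
  Newsletters: 0.092 × 0.16 = 0.01472
  Personal: 0.0435 × 0.085 = 0.0036975
  Promotions: 0.644 × 0.14 = 0.09016
  Work: 0.2205 × 0.09 = 0.019845
Sum = 0.1284225.
P(Newsletters | attachment) = 0.01472/0.1284225 ≈ 0.1146
P(Personal | attachment) = 0.0036975/0.1284225 ≈ 0.0288
P(Promotions | attachment) = 0.09016/0.1284225 ≈ 0.7021
P(Work | attachment) = 0.019845/0.1284225 ≈ 0.1545
(Check: 0.1146+0.0288+0.7021+0.1545 = 1.0000.)

Newsletters 0.1146, Personal 0.0288, Promotions 0.7021, Work 0.1545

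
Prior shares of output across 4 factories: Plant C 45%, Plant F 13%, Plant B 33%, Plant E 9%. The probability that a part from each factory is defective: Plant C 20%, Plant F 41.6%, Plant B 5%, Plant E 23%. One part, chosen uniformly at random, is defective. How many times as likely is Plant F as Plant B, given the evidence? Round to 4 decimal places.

Unnormalized posteriors (prior × likelihood):
  Plant C: 0.45 × 0.2 = 0.09
  Plant F: 0.13 × 0.416 = 0.05408
  Plant B: 0.33 × 0.05 = 0.0165
  Plant E: 0.09 × 0.23 = 0.0207
Sum = 0.18128.
The ratio is 0.05408 / 0.0165 (the normalizer cancels) = 3.2776.

3.2776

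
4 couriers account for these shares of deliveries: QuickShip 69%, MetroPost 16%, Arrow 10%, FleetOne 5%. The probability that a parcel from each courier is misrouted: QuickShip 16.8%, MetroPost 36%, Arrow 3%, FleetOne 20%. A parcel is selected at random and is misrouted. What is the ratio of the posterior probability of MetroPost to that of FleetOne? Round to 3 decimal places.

Compute prior × likelihood for every hypothesis:
  QuickShip: 0.69 × 0.168 = 0.11592
  MetroPost: 0.16 × 0.36 = 0.0576
  Arrow: 0.1 × 0.03 = 0.003
  FleetOne: 0.05 × 0.2 = 0.01
Normalizing constant = 0.18652.
The ratio is 0.0576 / 0.01 (the normalizer cancels) = 5.760.

5.760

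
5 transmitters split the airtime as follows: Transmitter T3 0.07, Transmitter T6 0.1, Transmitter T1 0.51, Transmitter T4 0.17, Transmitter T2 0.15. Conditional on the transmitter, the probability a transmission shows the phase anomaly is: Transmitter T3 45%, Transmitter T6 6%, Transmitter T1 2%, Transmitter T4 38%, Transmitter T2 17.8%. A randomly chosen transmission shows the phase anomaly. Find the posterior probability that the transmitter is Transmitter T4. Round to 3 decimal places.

Prior × likelihood for each hypothesis:
  Transmitter T3: 0.07 × 0.45 = 0.0315
  Transmitter T6: 0.1 × 0.06 = 0.006
  Transmitter T1: 0.51 × 0.02 = 0.0102
  Transmitter T4: 0.17 × 0.38 = 0.0646
  Transmitter T2: 0.15 × 0.178 = 0.0267
Total = 0.139.
P(Transmitter T4 | evidence) = 0.0646 / 0.139 ≈ 0.465.

0.465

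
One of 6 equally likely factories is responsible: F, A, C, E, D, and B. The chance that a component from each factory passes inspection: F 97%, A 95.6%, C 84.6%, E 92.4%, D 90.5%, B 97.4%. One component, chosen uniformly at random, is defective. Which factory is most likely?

Taking complements, P(defective | each) = F 0.03, A 0.044, C 0.154, E 0.076, D 0.095, B 0.026.
Since the prior is uniform, the posterior is proportional to the likelihood:
  F: 0.03
  A: 0.044
  C: 0.154
  E: 0.076
  D: 0.095
  B: 0.026
Sum = 0.425.
Largest term belongs to C, so C is most probable.

C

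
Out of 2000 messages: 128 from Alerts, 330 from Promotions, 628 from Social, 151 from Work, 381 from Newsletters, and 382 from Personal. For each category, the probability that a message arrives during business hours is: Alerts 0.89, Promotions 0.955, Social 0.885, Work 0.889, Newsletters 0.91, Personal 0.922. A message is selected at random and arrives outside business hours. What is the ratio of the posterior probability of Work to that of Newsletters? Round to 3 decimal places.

0.489

Taking complements, P(off-hours | each) = Alerts 0.11, Promotions 0.045, Social 0.115, Work 0.111, Newsletters 0.09, Personal 0.078.
Prior × likelihood for each hypothesis:
  Alerts: 0.064 × 0.11 = 0.00704
  Promotions: 0.165 × 0.045 = 0.007425
  Social: 0.314 × 0.115 = 0.03611
  Work: 0.0755 × 0.111 = 0.0083805
  Newsletters: 0.1905 × 0.09 = 0.017145
  Personal: 0.191 × 0.078 = 0.014898
Total = 0.0909985.
The ratio is 0.0083805 / 0.017145 (the normalizer cancels) = 0.489.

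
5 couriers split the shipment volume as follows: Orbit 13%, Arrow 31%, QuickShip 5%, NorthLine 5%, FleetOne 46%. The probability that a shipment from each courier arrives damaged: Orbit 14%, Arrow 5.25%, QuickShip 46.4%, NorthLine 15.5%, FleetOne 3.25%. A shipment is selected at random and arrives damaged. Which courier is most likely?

QuickShip

By Bayes' rule, posterior ∝ prior × likelihood:
  Orbit: 0.13 × 0.14 = 0.0182
  Arrow: 0.31 × 0.0525 = 0.016275
  QuickShip: 0.05 × 0.464 = 0.0232
  NorthLine: 0.05 × 0.155 = 0.00775
  FleetOne: 0.46 × 0.0325 = 0.01495
Normalizing constant = 0.080375.
Largest term belongs to QuickShip, so QuickShip is most probable.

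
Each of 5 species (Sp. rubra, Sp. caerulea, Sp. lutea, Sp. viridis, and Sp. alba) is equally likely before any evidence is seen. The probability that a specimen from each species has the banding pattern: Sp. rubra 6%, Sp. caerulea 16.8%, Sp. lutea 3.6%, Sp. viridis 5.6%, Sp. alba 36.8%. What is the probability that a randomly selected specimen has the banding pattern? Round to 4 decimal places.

Since the prior is uniform, the posterior is proportional to the likelihood:
  Sp. rubra: 0.06
  Sp. caerulea: 0.168
  Sp. lutea: 0.036
  Sp. viridis: 0.056
  Sp. alba: 0.368
P(banded) = (1/5) × (0.06 + 0.168 + 0.036 + 0.056 + 0.368) = 0.688/5 ≈ 0.1376.

0.1376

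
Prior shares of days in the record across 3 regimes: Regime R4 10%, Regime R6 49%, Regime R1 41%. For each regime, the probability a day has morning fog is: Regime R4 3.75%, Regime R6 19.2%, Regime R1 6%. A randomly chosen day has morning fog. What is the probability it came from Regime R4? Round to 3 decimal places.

0.031

Unnormalized posteriors (prior × likelihood):
  Regime R4: 0.1 × 0.0375 = 0.00375
  Regime R6: 0.49 × 0.192 = 0.09408
  Regime R1: 0.41 × 0.06 = 0.0246
Normalizing constant = 0.12243.
P(Regime R4 | evidence) = 0.00375 / 0.12243 ≈ 0.031.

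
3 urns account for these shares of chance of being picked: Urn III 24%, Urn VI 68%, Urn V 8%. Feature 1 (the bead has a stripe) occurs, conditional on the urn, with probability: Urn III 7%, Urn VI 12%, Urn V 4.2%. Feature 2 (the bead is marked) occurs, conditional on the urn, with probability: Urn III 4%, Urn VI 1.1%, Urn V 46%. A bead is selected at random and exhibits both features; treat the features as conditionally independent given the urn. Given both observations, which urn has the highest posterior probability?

By Bayes' rule, posterior ∝ prior × likelihood:
  Urn III: 0.24 × 0.07 × 0.04 = 0.000672
  Urn VI: 0.68 × 0.12 × 0.011 = 0.0008976
  Urn V: 0.08 × 0.042 × 0.46 = 0.0015456
Normalizing constant = 0.0031152.
Largest term belongs to Urn V, so Urn V is most probable.

Urn V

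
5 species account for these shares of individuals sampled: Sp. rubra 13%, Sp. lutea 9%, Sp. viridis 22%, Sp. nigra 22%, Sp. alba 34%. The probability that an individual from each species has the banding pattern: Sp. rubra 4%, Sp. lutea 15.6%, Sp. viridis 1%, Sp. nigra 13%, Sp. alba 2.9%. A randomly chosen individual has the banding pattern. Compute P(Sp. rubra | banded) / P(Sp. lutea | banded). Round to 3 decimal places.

0.370

Unnormalized posteriors (prior × likelihood):
  Sp. rubra: 0.13 × 0.04 = 0.0052
  Sp. lutea: 0.09 × 0.156 = 0.01404
  Sp. viridis: 0.22 × 0.01 = 0.0022
  Sp. nigra: 0.22 × 0.13 = 0.0286
  Sp. alba: 0.34 × 0.029 = 0.00986
Normalizing constant = 0.0599.
The ratio is 0.0052 / 0.01404 (the normalizer cancels) = 0.370.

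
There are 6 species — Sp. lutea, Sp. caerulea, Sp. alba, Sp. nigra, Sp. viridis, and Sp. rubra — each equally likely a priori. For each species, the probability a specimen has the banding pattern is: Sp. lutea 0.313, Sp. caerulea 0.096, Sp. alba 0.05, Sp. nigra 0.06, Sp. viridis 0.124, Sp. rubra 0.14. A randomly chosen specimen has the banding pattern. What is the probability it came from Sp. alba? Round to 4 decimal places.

0.0639

Since the prior is uniform, the posterior is proportional to the likelihood:
  Sp. lutea: 0.313
  Sp. caerulea: 0.096
  Sp. alba: 0.05
  Sp. nigra: 0.06
  Sp. viridis: 0.124
  Sp. rubra: 0.14
Sum = 0.783.
P(Sp. alba | evidence) = 0.05 / 0.783 ≈ 0.0639.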